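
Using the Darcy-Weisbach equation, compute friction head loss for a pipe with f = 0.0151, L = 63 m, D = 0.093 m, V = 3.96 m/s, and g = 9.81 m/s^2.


Darcy-Weisbach equation: h_f = f * (L/D) * V^2/(2g).
f * L/D = 0.0151 * 63/0.093 = 10.229.
V^2/(2g) = 3.96^2 / (2*9.81) = 15.6816 / 19.62 = 0.7993 m.
h_f = 10.229 * 0.7993 = 8.176 m.

8.176


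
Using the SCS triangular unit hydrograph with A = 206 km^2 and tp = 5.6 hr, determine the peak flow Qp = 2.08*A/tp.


SCS formula: Qp = 2.08 * A / tp.
Qp = 2.08 * 206 / 5.6
   = 428.48 / 5.6
   = 76.51 m^3/s per cm.

76.51


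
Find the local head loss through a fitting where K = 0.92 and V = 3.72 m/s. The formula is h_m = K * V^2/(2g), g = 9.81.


Minor loss formula: h_m = K * V^2/(2g).
V^2 = 3.72^2 = 13.8384.
V^2/(2g) = 13.8384 / 19.62 = 0.7053 m.
h_m = 0.92 * 0.7053 = 0.6489 m.

0.6489


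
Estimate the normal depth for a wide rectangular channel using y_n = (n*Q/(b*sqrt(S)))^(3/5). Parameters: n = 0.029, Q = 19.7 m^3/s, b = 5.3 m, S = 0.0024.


We use the wide-channel approximation y_n = (n*Q/(b*sqrt(S)))^(3/5).
sqrt(S) = sqrt(0.0024) = 0.04899.
Numerator: n*Q = 0.029 * 19.7 = 0.5713.
Denominator: b*sqrt(S) = 5.3 * 0.04899 = 0.259647.
arg = 2.2003.
y_n = 2.2003^(3/5) = 1.6051 m.

1.6051


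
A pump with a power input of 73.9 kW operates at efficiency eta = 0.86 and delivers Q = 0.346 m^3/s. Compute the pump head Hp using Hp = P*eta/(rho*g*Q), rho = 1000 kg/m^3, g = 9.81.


Pump head formula: Hp = P * eta / (rho * g * Q).
Numerator: P * eta = 73.9 * 1000 * 0.86 = 63554.0 W.
Denominator: rho * g * Q = 1000 * 9.81 * 0.346 = 3394.26.
Hp = 63554.0 / 3394.26 = 18.72 m.

18.72


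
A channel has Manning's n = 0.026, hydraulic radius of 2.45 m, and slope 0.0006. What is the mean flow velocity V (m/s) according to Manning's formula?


Manning's equation gives V = (1/n) * R^(2/3) * S^(1/2).
First, compute R^(2/3) = 2.45^(2/3) = 1.8174.
Next, S^(1/2) = 0.0006^(1/2) = 0.024495.
Then 1/n = 1/0.026 = 38.46.
V = 38.46 * 1.8174 * 0.024495 = 1.7122 m/s.

1.7122


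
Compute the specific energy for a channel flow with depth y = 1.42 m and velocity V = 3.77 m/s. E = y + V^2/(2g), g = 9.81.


Specific energy E = y + V^2/(2g).
Velocity head = V^2/(2g) = 3.77^2 / (2*9.81) = 14.2129 / 19.62 = 0.7244 m.
E = 1.42 + 0.7244 = 2.1444 m.

2.1444


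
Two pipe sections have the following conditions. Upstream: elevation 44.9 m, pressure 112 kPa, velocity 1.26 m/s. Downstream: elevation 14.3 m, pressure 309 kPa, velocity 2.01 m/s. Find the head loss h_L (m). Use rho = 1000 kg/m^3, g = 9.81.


Total head at each section: H = z + p/(rho*g) + V^2/(2g).
H1 = 44.9 + 112*1000/(1000*9.81) + 1.26^2/(2*9.81)
   = 44.9 + 11.417 + 0.0809
   = 56.398 m.
H2 = 14.3 + 309*1000/(1000*9.81) + 2.01^2/(2*9.81)
   = 14.3 + 31.498 + 0.2059
   = 46.004 m.
h_L = H1 - H2 = 56.398 - 46.004 = 10.393 m.

10.393


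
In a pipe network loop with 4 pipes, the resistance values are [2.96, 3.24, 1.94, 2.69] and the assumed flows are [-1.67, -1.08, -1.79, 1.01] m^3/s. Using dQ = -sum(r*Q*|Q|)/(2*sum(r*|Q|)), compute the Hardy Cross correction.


Numerator terms (r*Q*|Q|): 2.96*-1.67*|-1.67| = -8.2551; 3.24*-1.08*|-1.08| = -3.7791; 1.94*-1.79*|-1.79| = -6.216; 2.69*1.01*|1.01| = 2.7441.
Sum of numerator = -15.5062.
Denominator terms (r*|Q|): 2.96*|-1.67| = 4.9432; 3.24*|-1.08| = 3.4992; 1.94*|-1.79| = 3.4726; 2.69*|1.01| = 2.7169.
2 * sum of denominator = 2 * 14.6319 = 29.2638.
dQ = --15.5062 / 29.2638 = 0.5299 m^3/s.

0.5299


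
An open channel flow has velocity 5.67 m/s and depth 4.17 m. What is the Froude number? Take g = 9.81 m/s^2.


The Froude number is defined as Fr = V / sqrt(g*y).
g*y = 9.81 * 4.17 = 40.9077.
sqrt(g*y) = sqrt(40.9077) = 6.3959.
Fr = 5.67 / 6.3959 = 0.8865.

0.8865


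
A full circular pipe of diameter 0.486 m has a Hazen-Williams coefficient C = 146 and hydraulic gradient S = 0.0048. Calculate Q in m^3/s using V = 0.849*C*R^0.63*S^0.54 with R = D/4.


For a full circular pipe, R = D/4 = 0.486/4 = 0.1215 m.
V = 0.849 * 146 * 0.1215^0.63 * 0.0048^0.54
  = 0.849 * 146 * 0.265023 * 0.055959
  = 1.8383 m/s.
Pipe area A = pi*D^2/4 = pi*0.486^2/4 = 0.1855 m^2.
Q = A * V = 0.1855 * 1.8383 = 0.341 m^3/s.

0.341


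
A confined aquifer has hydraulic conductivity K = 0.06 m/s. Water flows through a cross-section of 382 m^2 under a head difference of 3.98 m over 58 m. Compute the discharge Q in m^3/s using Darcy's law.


Darcy's law: Q = K * A * i, where i = dh/L.
Hydraulic gradient i = 3.98 / 58 = 0.068621.
Q = 0.06 * 382 * 0.068621
  = 1.5728 m^3/s.

1.5728


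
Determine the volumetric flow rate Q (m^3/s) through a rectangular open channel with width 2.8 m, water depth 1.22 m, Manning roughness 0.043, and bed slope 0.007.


For a rectangular channel, the cross-sectional area A = b * y = 2.8 * 1.22 = 3.42 m^2.
The wetted perimeter P = b + 2y = 2.8 + 2*1.22 = 5.24 m.
Hydraulic radius R = A/P = 3.42/5.24 = 0.6519 m.
Velocity V = (1/n)*R^(2/3)*S^(1/2) = (1/0.043)*0.6519^(2/3)*0.007^(1/2) = 1.4629 m/s.
Discharge Q = A * V = 3.42 * 1.4629 = 4.997 m^3/s.

4.997


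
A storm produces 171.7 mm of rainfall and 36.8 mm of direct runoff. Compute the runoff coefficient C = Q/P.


The runoff coefficient C = runoff depth / rainfall depth.
C = 36.8 / 171.7
  = 0.2143.

0.2143


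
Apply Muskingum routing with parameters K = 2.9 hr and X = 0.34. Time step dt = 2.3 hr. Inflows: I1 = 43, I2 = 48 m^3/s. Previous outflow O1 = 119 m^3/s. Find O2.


Muskingum coefficients:
denom = 2*K*(1-X) + dt = 2*2.9*(1-0.34) + 2.3 = 6.128.
C0 = (dt - 2*K*X)/denom = (2.3 - 2*2.9*0.34)/6.128 = 0.0535.
C1 = (dt + 2*K*X)/denom = (2.3 + 2*2.9*0.34)/6.128 = 0.6971.
C2 = (2*K*(1-X) - dt)/denom = 0.2493.
O2 = C0*I2 + C1*I1 + C2*O1
   = 0.0535*48 + 0.6971*43 + 0.2493*119
   = 62.22 m^3/s.

62.22


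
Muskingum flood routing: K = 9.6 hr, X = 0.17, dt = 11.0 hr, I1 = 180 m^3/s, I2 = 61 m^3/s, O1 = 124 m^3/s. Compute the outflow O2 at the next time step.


Muskingum coefficients:
denom = 2*K*(1-X) + dt = 2*9.6*(1-0.17) + 11.0 = 26.936.
C0 = (dt - 2*K*X)/denom = (11.0 - 2*9.6*0.17)/26.936 = 0.2872.
C1 = (dt + 2*K*X)/denom = (11.0 + 2*9.6*0.17)/26.936 = 0.5296.
C2 = (2*K*(1-X) - dt)/denom = 0.1832.
O2 = C0*I2 + C1*I1 + C2*O1
   = 0.2872*61 + 0.5296*180 + 0.1832*124
   = 135.56 m^3/s.

135.56


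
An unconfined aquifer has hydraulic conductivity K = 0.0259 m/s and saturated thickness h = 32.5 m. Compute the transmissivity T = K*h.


Transmissivity is defined as T = K * h.
T = 0.0259 * 32.5
  = 0.8417 m^2/s.

0.8417


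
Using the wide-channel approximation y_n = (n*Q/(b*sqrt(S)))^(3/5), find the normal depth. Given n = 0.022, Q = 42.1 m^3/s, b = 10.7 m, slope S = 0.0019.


We use the wide-channel approximation y_n = (n*Q/(b*sqrt(S)))^(3/5).
sqrt(S) = sqrt(0.0019) = 0.043589.
Numerator: n*Q = 0.022 * 42.1 = 0.9262.
Denominator: b*sqrt(S) = 10.7 * 0.043589 = 0.466402.
arg = 1.9858.
y_n = 1.9858^(3/5) = 1.5093 m.

1.5093


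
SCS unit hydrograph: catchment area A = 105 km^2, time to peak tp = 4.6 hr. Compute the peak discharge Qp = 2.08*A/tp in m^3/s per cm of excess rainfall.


SCS formula: Qp = 2.08 * A / tp.
Qp = 2.08 * 105 / 4.6
   = 218.4 / 4.6
   = 47.48 m^3/s per cm.

47.48


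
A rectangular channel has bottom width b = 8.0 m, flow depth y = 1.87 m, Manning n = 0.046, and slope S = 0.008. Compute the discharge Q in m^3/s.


For a rectangular channel, the cross-sectional area A = b * y = 8.0 * 1.87 = 14.96 m^2.
The wetted perimeter P = b + 2y = 8.0 + 2*1.87 = 11.74 m.
Hydraulic radius R = A/P = 14.96/11.74 = 1.2743 m.
Velocity V = (1/n)*R^(2/3)*S^(1/2) = (1/0.046)*1.2743^(2/3)*0.008^(1/2) = 2.2854 m/s.
Discharge Q = A * V = 14.96 * 2.2854 = 34.19 m^3/s.

34.19


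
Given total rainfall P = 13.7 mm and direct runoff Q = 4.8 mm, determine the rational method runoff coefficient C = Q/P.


The runoff coefficient C = runoff depth / rainfall depth.
C = 4.8 / 13.7
  = 0.3504.

0.3504


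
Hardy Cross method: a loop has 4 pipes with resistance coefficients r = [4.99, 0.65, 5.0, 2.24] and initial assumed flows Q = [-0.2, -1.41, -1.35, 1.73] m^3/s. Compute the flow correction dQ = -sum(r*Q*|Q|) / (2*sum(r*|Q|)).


Numerator terms (r*Q*|Q|): 4.99*-0.2*|-0.2| = -0.1996; 0.65*-1.41*|-1.41| = -1.2923; 5.0*-1.35*|-1.35| = -9.1125; 2.24*1.73*|1.73| = 6.7041.
Sum of numerator = -3.9003.
Denominator terms (r*|Q|): 4.99*|-0.2| = 0.998; 0.65*|-1.41| = 0.9165; 5.0*|-1.35| = 6.75; 2.24*|1.73| = 3.8752.
2 * sum of denominator = 2 * 12.5397 = 25.0794.
dQ = --3.9003 / 25.0794 = 0.1555 m^3/s.

0.1555


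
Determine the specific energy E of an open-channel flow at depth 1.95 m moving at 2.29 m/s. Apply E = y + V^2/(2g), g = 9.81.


Specific energy E = y + V^2/(2g).
Velocity head = V^2/(2g) = 2.29^2 / (2*9.81) = 5.2441 / 19.62 = 0.2673 m.
E = 1.95 + 0.2673 = 2.2173 m.

2.2173


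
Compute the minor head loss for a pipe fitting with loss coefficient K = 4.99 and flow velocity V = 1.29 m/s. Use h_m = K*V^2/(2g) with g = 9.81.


Minor loss formula: h_m = K * V^2/(2g).
V^2 = 1.29^2 = 1.6641.
V^2/(2g) = 1.6641 / 19.62 = 0.0848 m.
h_m = 4.99 * 0.0848 = 0.4232 m.

0.4232


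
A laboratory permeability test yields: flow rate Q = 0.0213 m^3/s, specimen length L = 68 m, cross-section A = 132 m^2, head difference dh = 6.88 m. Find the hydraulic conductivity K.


From K = Q*L / (A*dh):
Numerator: Q*L = 0.0213 * 68 = 1.4484.
Denominator: A*dh = 132 * 6.88 = 908.16.
K = 1.4484 / 908.16 = 0.001595 m/s.

0.001595


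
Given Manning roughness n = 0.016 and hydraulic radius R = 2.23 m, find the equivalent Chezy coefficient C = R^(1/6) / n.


The Chezy coefficient relates to Manning's n through C = R^(1/6) / n.
R^(1/6) = 2.23^(1/6) = 1.143012.
C = 1.143012 / 0.016 = 71.44 m^(1/2)/s.

71.44


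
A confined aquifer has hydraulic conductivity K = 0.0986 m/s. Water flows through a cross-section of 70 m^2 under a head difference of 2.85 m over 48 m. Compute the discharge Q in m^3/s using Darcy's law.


Darcy's law: Q = K * A * i, where i = dh/L.
Hydraulic gradient i = 2.85 / 48 = 0.059375.
Q = 0.0986 * 70 * 0.059375
  = 0.4098 m^3/s.

0.4098


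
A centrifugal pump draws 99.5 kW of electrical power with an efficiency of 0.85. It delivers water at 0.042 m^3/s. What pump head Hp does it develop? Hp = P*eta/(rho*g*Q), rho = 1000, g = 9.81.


Pump head formula: Hp = P * eta / (rho * g * Q).
Numerator: P * eta = 99.5 * 1000 * 0.85 = 84575.0 W.
Denominator: rho * g * Q = 1000 * 9.81 * 0.042 = 412.02.
Hp = 84575.0 / 412.02 = 205.27 m.

205.27


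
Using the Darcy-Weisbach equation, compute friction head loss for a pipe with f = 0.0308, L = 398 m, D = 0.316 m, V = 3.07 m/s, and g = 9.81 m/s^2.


Darcy-Weisbach equation: h_f = f * (L/D) * V^2/(2g).
f * L/D = 0.0308 * 398/0.316 = 38.7924.
V^2/(2g) = 3.07^2 / (2*9.81) = 9.4249 / 19.62 = 0.4804 m.
h_f = 38.7924 * 0.4804 = 18.635 m.

18.635


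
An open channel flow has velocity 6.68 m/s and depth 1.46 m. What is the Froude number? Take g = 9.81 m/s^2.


The Froude number is defined as Fr = V / sqrt(g*y).
g*y = 9.81 * 1.46 = 14.3226.
sqrt(g*y) = sqrt(14.3226) = 3.7845.
Fr = 6.68 / 3.7845 = 1.7651.

1.7651


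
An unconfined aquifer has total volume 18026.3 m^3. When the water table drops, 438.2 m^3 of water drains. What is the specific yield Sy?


Specific yield Sy = Volume drained / Total volume.
Sy = 438.2 / 18026.3
   = 0.0243.

0.0243


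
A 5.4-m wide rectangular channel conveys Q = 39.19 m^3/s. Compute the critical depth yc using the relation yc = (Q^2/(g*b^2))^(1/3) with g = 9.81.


Using yc = (Q^2 / (g * b^2))^(1/3):
Q^2 = 39.19^2 = 1535.86.
g * b^2 = 9.81 * 5.4^2 = 9.81 * 29.16 = 286.06.
Q^2 / (g*b^2) = 1535.86 / 286.06 = 5.369.
yc = 5.369^(1/3) = 1.751 m.

1.751


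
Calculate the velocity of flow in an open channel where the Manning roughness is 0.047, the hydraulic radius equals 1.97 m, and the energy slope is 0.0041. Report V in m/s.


Manning's equation gives V = (1/n) * R^(2/3) * S^(1/2).
First, compute R^(2/3) = 1.97^(2/3) = 1.5715.
Next, S^(1/2) = 0.0041^(1/2) = 0.064031.
Then 1/n = 1/0.047 = 21.28.
V = 21.28 * 1.5715 * 0.064031 = 2.1409 m/s.

2.1409


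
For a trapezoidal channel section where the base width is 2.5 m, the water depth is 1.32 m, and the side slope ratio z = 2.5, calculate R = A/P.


For a trapezoidal section with side slope z:
A = (b + z*y)*y = (2.5 + 2.5*1.32)*1.32 = 7.656 m^2.
P = b + 2*y*sqrt(1 + z^2) = 2.5 + 2*1.32*sqrt(1 + 2.5^2) = 9.608 m.
R = A/P = 7.656 / 9.608 = 0.7968 m.

0.7968


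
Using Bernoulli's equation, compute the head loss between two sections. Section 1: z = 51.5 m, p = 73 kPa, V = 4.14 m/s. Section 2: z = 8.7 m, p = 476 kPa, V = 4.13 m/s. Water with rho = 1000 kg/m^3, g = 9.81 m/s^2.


Total head at each section: H = z + p/(rho*g) + V^2/(2g).
H1 = 51.5 + 73*1000/(1000*9.81) + 4.14^2/(2*9.81)
   = 51.5 + 7.441 + 0.8736
   = 59.815 m.
H2 = 8.7 + 476*1000/(1000*9.81) + 4.13^2/(2*9.81)
   = 8.7 + 48.522 + 0.8694
   = 58.091 m.
h_L = H1 - H2 = 59.815 - 58.091 = 1.724 m.

1.724


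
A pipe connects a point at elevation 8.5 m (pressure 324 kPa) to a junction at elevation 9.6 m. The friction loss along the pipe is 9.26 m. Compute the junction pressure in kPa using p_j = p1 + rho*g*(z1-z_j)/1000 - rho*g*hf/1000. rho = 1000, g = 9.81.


Junction pressure: p_j = p1 + rho*g*(z1 - z_j)/1000 - rho*g*hf/1000.
Elevation term = 1000*9.81*(8.5 - 9.6)/1000 = -10.791 kPa.
Friction term = 1000*9.81*9.26/1000 = 90.841 kPa.
p_j = 324 + -10.791 - 90.841 = 222.37 kPa.

222.37


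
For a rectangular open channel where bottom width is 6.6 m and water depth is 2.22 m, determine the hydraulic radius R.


For a rectangular section:
Flow area A = b * y = 6.6 * 2.22 = 14.65 m^2.
Wetted perimeter P = b + 2y = 6.6 + 2*2.22 = 11.04 m.
Hydraulic radius R = A/P = 14.65 / 11.04 = 1.3272 m.

1.3272


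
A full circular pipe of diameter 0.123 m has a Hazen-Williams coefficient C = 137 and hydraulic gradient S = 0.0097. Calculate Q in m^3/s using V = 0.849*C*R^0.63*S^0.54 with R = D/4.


For a full circular pipe, R = D/4 = 0.123/4 = 0.0307 m.
V = 0.849 * 137 * 0.0307^0.63 * 0.0097^0.54
  = 0.849 * 137 * 0.111517 * 0.081819
  = 1.0613 m/s.
Pipe area A = pi*D^2/4 = pi*0.123^2/4 = 0.0119 m^2.
Q = A * V = 0.0119 * 1.0613 = 0.0126 m^3/s.

0.0126


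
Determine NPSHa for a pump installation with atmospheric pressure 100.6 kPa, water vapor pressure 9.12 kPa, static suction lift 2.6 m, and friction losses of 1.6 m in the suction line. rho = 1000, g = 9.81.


NPSHa = p_atm/(rho*g) - z_s - hf_s - p_vap/(rho*g).
p_atm/(rho*g) = 100.6*1000 / (1000*9.81) = 10.255 m.
p_vap/(rho*g) = 9.12*1000 / (1000*9.81) = 0.93 m.
NPSHa = 10.255 - 2.6 - 1.6 - 0.93
      = 5.13 m.

5.13


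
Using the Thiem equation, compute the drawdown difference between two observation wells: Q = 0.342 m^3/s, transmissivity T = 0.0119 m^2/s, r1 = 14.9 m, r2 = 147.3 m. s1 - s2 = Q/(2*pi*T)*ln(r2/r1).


Thiem equation: s1 - s2 = Q/(2*pi*T) * ln(r2/r1).
ln(r2/r1) = ln(147.3/14.9) = 2.2911.
Q/(2*pi*T) = 0.342 / (2*pi*0.0119) = 0.342 / 0.0748 = 4.574.
s1 - s2 = 4.574 * 2.2911 = 10.4796 m.

10.4796


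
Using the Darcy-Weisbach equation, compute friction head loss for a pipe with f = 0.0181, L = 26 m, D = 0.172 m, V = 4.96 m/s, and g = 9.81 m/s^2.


Darcy-Weisbach equation: h_f = f * (L/D) * V^2/(2g).
f * L/D = 0.0181 * 26/0.172 = 2.736.
V^2/(2g) = 4.96^2 / (2*9.81) = 24.6016 / 19.62 = 1.2539 m.
h_f = 2.736 * 1.2539 = 3.431 m.

3.431


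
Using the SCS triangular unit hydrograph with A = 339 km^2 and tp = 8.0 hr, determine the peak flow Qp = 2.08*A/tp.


SCS formula: Qp = 2.08 * A / tp.
Qp = 2.08 * 339 / 8.0
   = 705.12 / 8.0
   = 88.14 m^3/s per cm.

88.14


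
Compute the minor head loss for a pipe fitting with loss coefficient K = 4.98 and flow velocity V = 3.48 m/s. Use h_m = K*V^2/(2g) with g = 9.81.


Minor loss formula: h_m = K * V^2/(2g).
V^2 = 3.48^2 = 12.1104.
V^2/(2g) = 12.1104 / 19.62 = 0.6172 m.
h_m = 4.98 * 0.6172 = 3.0739 m.

3.0739


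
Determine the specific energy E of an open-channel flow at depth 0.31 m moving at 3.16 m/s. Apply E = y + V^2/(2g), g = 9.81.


Specific energy E = y + V^2/(2g).
Velocity head = V^2/(2g) = 3.16^2 / (2*9.81) = 9.9856 / 19.62 = 0.509 m.
E = 0.31 + 0.509 = 0.819 m.

0.819


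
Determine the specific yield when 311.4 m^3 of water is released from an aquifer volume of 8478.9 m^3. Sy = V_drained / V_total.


Specific yield Sy = Volume drained / Total volume.
Sy = 311.4 / 8478.9
   = 0.0367.

0.0367


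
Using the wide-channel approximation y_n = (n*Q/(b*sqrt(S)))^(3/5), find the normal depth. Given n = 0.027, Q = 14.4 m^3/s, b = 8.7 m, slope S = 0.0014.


We use the wide-channel approximation y_n = (n*Q/(b*sqrt(S)))^(3/5).
sqrt(S) = sqrt(0.0014) = 0.037417.
Numerator: n*Q = 0.027 * 14.4 = 0.3888.
Denominator: b*sqrt(S) = 8.7 * 0.037417 = 0.325528.
arg = 1.1944.
y_n = 1.1944^(3/5) = 1.1125 m.

1.1125


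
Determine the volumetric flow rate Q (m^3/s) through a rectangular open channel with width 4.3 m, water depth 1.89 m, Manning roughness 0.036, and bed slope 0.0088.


For a rectangular channel, the cross-sectional area A = b * y = 4.3 * 1.89 = 8.13 m^2.
The wetted perimeter P = b + 2y = 4.3 + 2*1.89 = 8.08 m.
Hydraulic radius R = A/P = 8.13/8.08 = 1.0058 m.
Velocity V = (1/n)*R^(2/3)*S^(1/2) = (1/0.036)*1.0058^(2/3)*0.0088^(1/2) = 2.6159 m/s.
Discharge Q = A * V = 8.13 * 2.6159 = 21.259 m^3/s.

21.259


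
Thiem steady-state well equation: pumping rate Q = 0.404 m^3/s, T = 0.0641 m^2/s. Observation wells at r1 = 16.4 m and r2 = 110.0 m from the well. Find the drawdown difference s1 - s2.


Thiem equation: s1 - s2 = Q/(2*pi*T) * ln(r2/r1).
ln(r2/r1) = ln(110.0/16.4) = 1.9032.
Q/(2*pi*T) = 0.404 / (2*pi*0.0641) = 0.404 / 0.4028 = 1.0031.
s1 - s2 = 1.0031 * 1.9032 = 1.9091 m.

1.9091


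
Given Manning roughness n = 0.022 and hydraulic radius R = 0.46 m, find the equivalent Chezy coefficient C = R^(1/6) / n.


The Chezy coefficient relates to Manning's n through C = R^(1/6) / n.
R^(1/6) = 0.46^(1/6) = 0.878604.
C = 0.878604 / 0.022 = 39.94 m^(1/2)/s.

39.94


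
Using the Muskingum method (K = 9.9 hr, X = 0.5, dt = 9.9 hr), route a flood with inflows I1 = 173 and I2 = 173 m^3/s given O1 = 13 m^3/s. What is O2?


Muskingum coefficients:
denom = 2*K*(1-X) + dt = 2*9.9*(1-0.5) + 9.9 = 19.8.
C0 = (dt - 2*K*X)/denom = (9.9 - 2*9.9*0.5)/19.8 = 0.0.
C1 = (dt + 2*K*X)/denom = (9.9 + 2*9.9*0.5)/19.8 = 1.0.
C2 = (2*K*(1-X) - dt)/denom = 0.0.
O2 = C0*I2 + C1*I1 + C2*O1
   = 0.0*173 + 1.0*173 + 0.0*13
   = 173.0 m^3/s.

173.0


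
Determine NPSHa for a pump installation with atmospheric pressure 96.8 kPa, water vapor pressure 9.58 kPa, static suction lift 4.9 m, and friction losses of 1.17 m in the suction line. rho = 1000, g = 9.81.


NPSHa = p_atm/(rho*g) - z_s - hf_s - p_vap/(rho*g).
p_atm/(rho*g) = 96.8*1000 / (1000*9.81) = 9.867 m.
p_vap/(rho*g) = 9.58*1000 / (1000*9.81) = 0.977 m.
NPSHa = 9.867 - 4.9 - 1.17 - 0.977
      = 2.82 m.

2.82


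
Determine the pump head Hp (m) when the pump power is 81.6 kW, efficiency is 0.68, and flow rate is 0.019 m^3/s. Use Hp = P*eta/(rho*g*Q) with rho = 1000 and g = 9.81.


Pump head formula: Hp = P * eta / (rho * g * Q).
Numerator: P * eta = 81.6 * 1000 * 0.68 = 55488.0 W.
Denominator: rho * g * Q = 1000 * 9.81 * 0.019 = 186.39.
Hp = 55488.0 / 186.39 = 297.7 m.

297.7


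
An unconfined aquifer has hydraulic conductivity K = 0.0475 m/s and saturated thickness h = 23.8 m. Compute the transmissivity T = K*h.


Transmissivity is defined as T = K * h.
T = 0.0475 * 23.8
  = 1.1305 m^2/s.

1.1305


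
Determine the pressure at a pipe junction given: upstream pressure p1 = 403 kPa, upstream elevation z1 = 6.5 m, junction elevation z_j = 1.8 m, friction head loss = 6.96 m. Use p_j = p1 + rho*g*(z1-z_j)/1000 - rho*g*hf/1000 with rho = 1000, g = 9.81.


Junction pressure: p_j = p1 + rho*g*(z1 - z_j)/1000 - rho*g*hf/1000.
Elevation term = 1000*9.81*(6.5 - 1.8)/1000 = 46.107 kPa.
Friction term = 1000*9.81*6.96/1000 = 68.278 kPa.
p_j = 403 + 46.107 - 68.278 = 380.83 kPa.

380.83


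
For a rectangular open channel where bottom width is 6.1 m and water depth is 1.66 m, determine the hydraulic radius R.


For a rectangular section:
Flow area A = b * y = 6.1 * 1.66 = 10.13 m^2.
Wetted perimeter P = b + 2y = 6.1 + 2*1.66 = 9.42 m.
Hydraulic radius R = A/P = 10.13 / 9.42 = 1.0749 m.

1.0749


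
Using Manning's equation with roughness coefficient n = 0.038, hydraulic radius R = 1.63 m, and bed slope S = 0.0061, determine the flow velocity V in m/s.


Manning's equation gives V = (1/n) * R^(2/3) * S^(1/2).
First, compute R^(2/3) = 1.63^(2/3) = 1.385.
Next, S^(1/2) = 0.0061^(1/2) = 0.078102.
Then 1/n = 1/0.038 = 26.32.
V = 26.32 * 1.385 * 0.078102 = 2.8467 m/s.

2.8467


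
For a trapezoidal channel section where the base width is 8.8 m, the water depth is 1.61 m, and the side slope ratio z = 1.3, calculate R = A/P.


For a trapezoidal section with side slope z:
A = (b + z*y)*y = (8.8 + 1.3*1.61)*1.61 = 17.538 m^2.
P = b + 2*y*sqrt(1 + z^2) = 8.8 + 2*1.61*sqrt(1 + 1.3^2) = 14.081 m.
R = A/P = 17.538 / 14.081 = 1.2455 m.

1.2455


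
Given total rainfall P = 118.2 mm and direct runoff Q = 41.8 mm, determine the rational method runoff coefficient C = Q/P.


The runoff coefficient C = runoff depth / rainfall depth.
C = 41.8 / 118.2
  = 0.3536.

0.3536


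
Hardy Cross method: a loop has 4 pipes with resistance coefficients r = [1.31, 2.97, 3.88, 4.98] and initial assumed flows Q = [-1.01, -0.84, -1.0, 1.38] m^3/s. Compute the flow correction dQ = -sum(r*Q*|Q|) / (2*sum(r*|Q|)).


Numerator terms (r*Q*|Q|): 1.31*-1.01*|-1.01| = -1.3363; 2.97*-0.84*|-0.84| = -2.0956; 3.88*-1.0*|-1.0| = -3.88; 4.98*1.38*|1.38| = 9.4839.
Sum of numerator = 2.1719.
Denominator terms (r*|Q|): 1.31*|-1.01| = 1.3231; 2.97*|-0.84| = 2.4948; 3.88*|-1.0| = 3.88; 4.98*|1.38| = 6.8724.
2 * sum of denominator = 2 * 14.5703 = 29.1406.
dQ = -2.1719 / 29.1406 = -0.0745 m^3/s.

-0.0745


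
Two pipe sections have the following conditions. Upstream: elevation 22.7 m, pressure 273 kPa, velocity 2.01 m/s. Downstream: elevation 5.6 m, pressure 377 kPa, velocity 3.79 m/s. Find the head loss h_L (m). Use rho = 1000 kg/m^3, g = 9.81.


Total head at each section: H = z + p/(rho*g) + V^2/(2g).
H1 = 22.7 + 273*1000/(1000*9.81) + 2.01^2/(2*9.81)
   = 22.7 + 27.829 + 0.2059
   = 50.735 m.
H2 = 5.6 + 377*1000/(1000*9.81) + 3.79^2/(2*9.81)
   = 5.6 + 38.43 + 0.7321
   = 44.762 m.
h_L = H1 - H2 = 50.735 - 44.762 = 5.972 m.

5.972


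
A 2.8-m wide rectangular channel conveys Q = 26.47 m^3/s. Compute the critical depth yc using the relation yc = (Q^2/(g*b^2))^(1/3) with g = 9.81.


Using yc = (Q^2 / (g * b^2))^(1/3):
Q^2 = 26.47^2 = 700.66.
g * b^2 = 9.81 * 2.8^2 = 9.81 * 7.84 = 76.91.
Q^2 / (g*b^2) = 700.66 / 76.91 = 9.1101.
yc = 9.1101^(1/3) = 2.0885 m.

2.0885


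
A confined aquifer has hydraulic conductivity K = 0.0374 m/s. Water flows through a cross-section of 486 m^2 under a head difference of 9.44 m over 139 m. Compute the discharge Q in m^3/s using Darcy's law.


Darcy's law: Q = K * A * i, where i = dh/L.
Hydraulic gradient i = 9.44 / 139 = 0.067914.
Q = 0.0374 * 486 * 0.067914
  = 1.2344 m^3/s.

1.2344


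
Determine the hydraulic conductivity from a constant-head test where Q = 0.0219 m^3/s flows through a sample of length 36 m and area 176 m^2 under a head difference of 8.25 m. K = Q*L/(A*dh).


From K = Q*L / (A*dh):
Numerator: Q*L = 0.0219 * 36 = 0.7884.
Denominator: A*dh = 176 * 8.25 = 1452.0.
K = 0.7884 / 1452.0 = 0.000543 m/s.

0.000543


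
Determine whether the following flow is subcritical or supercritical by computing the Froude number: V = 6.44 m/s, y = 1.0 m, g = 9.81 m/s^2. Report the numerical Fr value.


The Froude number is defined as Fr = V / sqrt(g*y).
g*y = 9.81 * 1.0 = 9.81.
sqrt(g*y) = sqrt(9.81) = 3.1321.
Fr = 6.44 / 3.1321 = 2.0561.
Since Fr > 1, the flow is supercritical.

2.0561


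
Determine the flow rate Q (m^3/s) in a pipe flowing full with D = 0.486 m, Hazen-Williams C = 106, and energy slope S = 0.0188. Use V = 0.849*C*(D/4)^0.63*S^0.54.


For a full circular pipe, R = D/4 = 0.486/4 = 0.1215 m.
V = 0.849 * 106 * 0.1215^0.63 * 0.0188^0.54
  = 0.849 * 106 * 0.265023 * 0.116962
  = 2.7896 m/s.
Pipe area A = pi*D^2/4 = pi*0.486^2/4 = 0.1855 m^2.
Q = A * V = 0.1855 * 2.7896 = 0.5175 m^3/s.

0.5175


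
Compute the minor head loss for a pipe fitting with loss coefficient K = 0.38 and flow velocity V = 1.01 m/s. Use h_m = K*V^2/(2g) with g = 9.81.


Minor loss formula: h_m = K * V^2/(2g).
V^2 = 1.01^2 = 1.0201.
V^2/(2g) = 1.0201 / 19.62 = 0.052 m.
h_m = 0.38 * 0.052 = 0.0198 m.

0.0198


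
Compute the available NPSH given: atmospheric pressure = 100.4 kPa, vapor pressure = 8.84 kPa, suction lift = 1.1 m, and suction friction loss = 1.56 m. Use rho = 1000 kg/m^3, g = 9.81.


NPSHa = p_atm/(rho*g) - z_s - hf_s - p_vap/(rho*g).
p_atm/(rho*g) = 100.4*1000 / (1000*9.81) = 10.234 m.
p_vap/(rho*g) = 8.84*1000 / (1000*9.81) = 0.901 m.
NPSHa = 10.234 - 1.1 - 1.56 - 0.901
      = 6.67 m.

6.67


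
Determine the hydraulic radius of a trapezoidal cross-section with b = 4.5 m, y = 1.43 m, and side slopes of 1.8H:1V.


For a trapezoidal section with side slope z:
A = (b + z*y)*y = (4.5 + 1.8*1.43)*1.43 = 10.116 m^2.
P = b + 2*y*sqrt(1 + z^2) = 4.5 + 2*1.43*sqrt(1 + 1.8^2) = 10.389 m.
R = A/P = 10.116 / 10.389 = 0.9737 m.

0.9737


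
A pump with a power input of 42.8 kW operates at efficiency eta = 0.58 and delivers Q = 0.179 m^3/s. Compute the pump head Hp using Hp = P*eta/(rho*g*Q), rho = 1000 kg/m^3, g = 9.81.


Pump head formula: Hp = P * eta / (rho * g * Q).
Numerator: P * eta = 42.8 * 1000 * 0.58 = 24824.0 W.
Denominator: rho * g * Q = 1000 * 9.81 * 0.179 = 1755.99.
Hp = 24824.0 / 1755.99 = 14.14 m.

14.14


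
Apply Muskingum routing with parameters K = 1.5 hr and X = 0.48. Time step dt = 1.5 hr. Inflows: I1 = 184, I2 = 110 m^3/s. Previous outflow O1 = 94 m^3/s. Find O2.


Muskingum coefficients:
denom = 2*K*(1-X) + dt = 2*1.5*(1-0.48) + 1.5 = 3.06.
C0 = (dt - 2*K*X)/denom = (1.5 - 2*1.5*0.48)/3.06 = 0.0196.
C1 = (dt + 2*K*X)/denom = (1.5 + 2*1.5*0.48)/3.06 = 0.9608.
C2 = (2*K*(1-X) - dt)/denom = 0.0196.
O2 = C0*I2 + C1*I1 + C2*O1
   = 0.0196*110 + 0.9608*184 + 0.0196*94
   = 180.78 m^3/s.

180.78


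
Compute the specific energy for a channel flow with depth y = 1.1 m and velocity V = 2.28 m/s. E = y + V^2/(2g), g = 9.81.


Specific energy E = y + V^2/(2g).
Velocity head = V^2/(2g) = 2.28^2 / (2*9.81) = 5.1984 / 19.62 = 0.265 m.
E = 1.1 + 0.265 = 1.365 m.

1.365


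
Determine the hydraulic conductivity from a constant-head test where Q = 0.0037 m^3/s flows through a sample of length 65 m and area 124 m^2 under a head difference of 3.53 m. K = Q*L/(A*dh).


From K = Q*L / (A*dh):
Numerator: Q*L = 0.0037 * 65 = 0.2405.
Denominator: A*dh = 124 * 3.53 = 437.72.
K = 0.2405 / 437.72 = 0.000549 m/s.

0.000549


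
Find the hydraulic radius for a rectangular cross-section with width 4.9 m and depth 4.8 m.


For a rectangular section:
Flow area A = b * y = 4.9 * 4.8 = 23.52 m^2.
Wetted perimeter P = b + 2y = 4.9 + 2*4.8 = 14.5 m.
Hydraulic radius R = A/P = 23.52 / 14.5 = 1.6221 m.

1.6221


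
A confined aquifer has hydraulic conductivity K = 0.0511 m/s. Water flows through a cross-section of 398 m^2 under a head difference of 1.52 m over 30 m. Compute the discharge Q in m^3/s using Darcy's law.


Darcy's law: Q = K * A * i, where i = dh/L.
Hydraulic gradient i = 1.52 / 30 = 0.050667.
Q = 0.0511 * 398 * 0.050667
  = 1.0304 m^3/s.

1.0304


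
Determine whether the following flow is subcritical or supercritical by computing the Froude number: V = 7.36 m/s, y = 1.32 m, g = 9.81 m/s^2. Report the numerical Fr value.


The Froude number is defined as Fr = V / sqrt(g*y).
g*y = 9.81 * 1.32 = 12.9492.
sqrt(g*y) = sqrt(12.9492) = 3.5985.
Fr = 7.36 / 3.5985 = 2.0453.
Since Fr > 1, the flow is supercritical.

2.0453


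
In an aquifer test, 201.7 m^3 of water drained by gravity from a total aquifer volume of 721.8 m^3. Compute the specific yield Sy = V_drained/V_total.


Specific yield Sy = Volume drained / Total volume.
Sy = 201.7 / 721.8
   = 0.2794.

0.2794


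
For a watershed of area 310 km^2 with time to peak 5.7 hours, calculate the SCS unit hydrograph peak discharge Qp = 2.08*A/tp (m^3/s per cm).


SCS formula: Qp = 2.08 * A / tp.
Qp = 2.08 * 310 / 5.7
   = 644.8 / 5.7
   = 113.12 m^3/s per cm.

113.12


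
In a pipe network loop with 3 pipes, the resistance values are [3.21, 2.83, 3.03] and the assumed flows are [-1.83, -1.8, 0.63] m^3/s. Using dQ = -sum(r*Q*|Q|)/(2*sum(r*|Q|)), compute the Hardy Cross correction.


Numerator terms (r*Q*|Q|): 3.21*-1.83*|-1.83| = -10.75; 2.83*-1.8*|-1.8| = -9.1692; 3.03*0.63*|0.63| = 1.2026.
Sum of numerator = -18.7166.
Denominator terms (r*|Q|): 3.21*|-1.83| = 5.8743; 2.83*|-1.8| = 5.094; 3.03*|0.63| = 1.9089.
2 * sum of denominator = 2 * 12.8772 = 25.7544.
dQ = --18.7166 / 25.7544 = 0.7267 m^3/s.

0.7267


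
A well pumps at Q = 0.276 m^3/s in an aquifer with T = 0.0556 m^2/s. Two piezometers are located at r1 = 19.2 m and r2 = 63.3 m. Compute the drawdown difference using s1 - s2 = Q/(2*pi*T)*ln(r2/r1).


Thiem equation: s1 - s2 = Q/(2*pi*T) * ln(r2/r1).
ln(r2/r1) = ln(63.3/19.2) = 1.193.
Q/(2*pi*T) = 0.276 / (2*pi*0.0556) = 0.276 / 0.3493 = 0.79.
s1 - s2 = 0.79 * 1.193 = 0.9425 m.

0.9425


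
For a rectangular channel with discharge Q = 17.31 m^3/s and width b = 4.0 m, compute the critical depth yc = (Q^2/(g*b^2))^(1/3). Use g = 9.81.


Using yc = (Q^2 / (g * b^2))^(1/3):
Q^2 = 17.31^2 = 299.64.
g * b^2 = 9.81 * 4.0^2 = 9.81 * 16.0 = 156.96.
Q^2 / (g*b^2) = 299.64 / 156.96 = 1.909.
yc = 1.909^(1/3) = 1.2405 m.

1.2405


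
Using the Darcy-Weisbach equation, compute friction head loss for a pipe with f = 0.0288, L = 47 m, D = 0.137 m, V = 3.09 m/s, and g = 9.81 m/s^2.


Darcy-Weisbach equation: h_f = f * (L/D) * V^2/(2g).
f * L/D = 0.0288 * 47/0.137 = 9.8803.
V^2/(2g) = 3.09^2 / (2*9.81) = 9.5481 / 19.62 = 0.4867 m.
h_f = 9.8803 * 0.4867 = 4.808 m.

4.808


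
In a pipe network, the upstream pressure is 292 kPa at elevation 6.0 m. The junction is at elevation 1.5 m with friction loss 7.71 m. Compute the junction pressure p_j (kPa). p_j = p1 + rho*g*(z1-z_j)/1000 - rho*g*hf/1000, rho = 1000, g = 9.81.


Junction pressure: p_j = p1 + rho*g*(z1 - z_j)/1000 - rho*g*hf/1000.
Elevation term = 1000*9.81*(6.0 - 1.5)/1000 = 44.145 kPa.
Friction term = 1000*9.81*7.71/1000 = 75.635 kPa.
p_j = 292 + 44.145 - 75.635 = 260.51 kPa.

260.51


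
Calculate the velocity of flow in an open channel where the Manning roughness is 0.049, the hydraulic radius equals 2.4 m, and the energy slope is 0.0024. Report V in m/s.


Manning's equation gives V = (1/n) * R^(2/3) * S^(1/2).
First, compute R^(2/3) = 2.4^(2/3) = 1.7926.
Next, S^(1/2) = 0.0024^(1/2) = 0.04899.
Then 1/n = 1/0.049 = 20.41.
V = 20.41 * 1.7926 * 0.04899 = 1.7922 m/s.

1.7922


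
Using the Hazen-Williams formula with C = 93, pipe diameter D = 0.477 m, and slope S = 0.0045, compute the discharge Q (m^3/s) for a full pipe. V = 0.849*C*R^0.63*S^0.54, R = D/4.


For a full circular pipe, R = D/4 = 0.477/4 = 0.1192 m.
V = 0.849 * 93 * 0.1192^0.63 * 0.0045^0.54
  = 0.849 * 93 * 0.26192 * 0.054042
  = 1.1176 m/s.
Pipe area A = pi*D^2/4 = pi*0.477^2/4 = 0.1787 m^2.
Q = A * V = 0.1787 * 1.1176 = 0.1997 m^3/s.

0.1997


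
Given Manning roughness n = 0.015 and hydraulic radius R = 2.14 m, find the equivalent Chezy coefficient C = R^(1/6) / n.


The Chezy coefficient relates to Manning's n through C = R^(1/6) / n.
R^(1/6) = 2.14^(1/6) = 1.135191.
C = 1.135191 / 0.015 = 75.68 m^(1/2)/s.

75.68


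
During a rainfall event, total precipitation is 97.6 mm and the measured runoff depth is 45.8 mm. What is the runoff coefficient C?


The runoff coefficient C = runoff depth / rainfall depth.
C = 45.8 / 97.6
  = 0.4693.

0.4693


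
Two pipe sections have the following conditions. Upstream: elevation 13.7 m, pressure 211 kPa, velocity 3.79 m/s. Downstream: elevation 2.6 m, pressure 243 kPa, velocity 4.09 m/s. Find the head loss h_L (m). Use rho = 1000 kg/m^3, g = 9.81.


Total head at each section: H = z + p/(rho*g) + V^2/(2g).
H1 = 13.7 + 211*1000/(1000*9.81) + 3.79^2/(2*9.81)
   = 13.7 + 21.509 + 0.7321
   = 35.941 m.
H2 = 2.6 + 243*1000/(1000*9.81) + 4.09^2/(2*9.81)
   = 2.6 + 24.771 + 0.8526
   = 28.223 m.
h_L = H1 - H2 = 35.941 - 28.223 = 7.718 m.

7.718


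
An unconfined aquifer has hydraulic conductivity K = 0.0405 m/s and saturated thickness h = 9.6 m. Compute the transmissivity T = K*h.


Transmissivity is defined as T = K * h.
T = 0.0405 * 9.6
  = 0.3888 m^2/s.

0.3888


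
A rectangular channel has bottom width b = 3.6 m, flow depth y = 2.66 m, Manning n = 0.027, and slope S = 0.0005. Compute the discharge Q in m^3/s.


For a rectangular channel, the cross-sectional area A = b * y = 3.6 * 2.66 = 9.58 m^2.
The wetted perimeter P = b + 2y = 3.6 + 2*2.66 = 8.92 m.
Hydraulic radius R = A/P = 9.58/8.92 = 1.0735 m.
Velocity V = (1/n)*R^(2/3)*S^(1/2) = (1/0.027)*1.0735^(2/3)*0.0005^(1/2) = 0.8683 m/s.
Discharge Q = A * V = 9.58 * 0.8683 = 8.315 m^3/s.

8.315


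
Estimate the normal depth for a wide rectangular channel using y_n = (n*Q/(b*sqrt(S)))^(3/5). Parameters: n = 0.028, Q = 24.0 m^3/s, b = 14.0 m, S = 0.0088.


We use the wide-channel approximation y_n = (n*Q/(b*sqrt(S)))^(3/5).
sqrt(S) = sqrt(0.0088) = 0.093808.
Numerator: n*Q = 0.028 * 24.0 = 0.672.
Denominator: b*sqrt(S) = 14.0 * 0.093808 = 1.313312.
arg = 0.5117.
y_n = 0.5117^(3/5) = 0.669 m.

0.669


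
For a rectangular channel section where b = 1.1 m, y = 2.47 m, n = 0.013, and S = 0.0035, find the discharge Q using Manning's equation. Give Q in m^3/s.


For a rectangular channel, the cross-sectional area A = b * y = 1.1 * 2.47 = 2.72 m^2.
The wetted perimeter P = b + 2y = 1.1 + 2*2.47 = 6.04 m.
Hydraulic radius R = A/P = 2.72/6.04 = 0.4498 m.
Velocity V = (1/n)*R^(2/3)*S^(1/2) = (1/0.013)*0.4498^(2/3)*0.0035^(1/2) = 2.6717 m/s.
Discharge Q = A * V = 2.72 * 2.6717 = 7.259 m^3/s.

7.259


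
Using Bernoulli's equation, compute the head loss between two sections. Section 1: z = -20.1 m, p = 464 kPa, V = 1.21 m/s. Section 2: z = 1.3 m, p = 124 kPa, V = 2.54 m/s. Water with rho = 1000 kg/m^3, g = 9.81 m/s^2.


Total head at each section: H = z + p/(rho*g) + V^2/(2g).
H1 = -20.1 + 464*1000/(1000*9.81) + 1.21^2/(2*9.81)
   = -20.1 + 47.299 + 0.0746
   = 27.273 m.
H2 = 1.3 + 124*1000/(1000*9.81) + 2.54^2/(2*9.81)
   = 1.3 + 12.64 + 0.3288
   = 14.269 m.
h_L = H1 - H2 = 27.273 - 14.269 = 13.004 m.

13.004


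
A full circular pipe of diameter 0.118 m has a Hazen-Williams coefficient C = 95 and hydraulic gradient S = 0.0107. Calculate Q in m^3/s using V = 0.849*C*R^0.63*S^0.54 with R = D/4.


For a full circular pipe, R = D/4 = 0.118/4 = 0.0295 m.
V = 0.849 * 95 * 0.0295^0.63 * 0.0107^0.54
  = 0.849 * 95 * 0.10864 * 0.086271
  = 0.7559 m/s.
Pipe area A = pi*D^2/4 = pi*0.118^2/4 = 0.0109 m^2.
Q = A * V = 0.0109 * 0.7559 = 0.0083 m^3/s.

0.0083


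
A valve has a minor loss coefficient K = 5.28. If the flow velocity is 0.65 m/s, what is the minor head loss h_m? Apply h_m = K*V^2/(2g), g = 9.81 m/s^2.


Minor loss formula: h_m = K * V^2/(2g).
V^2 = 0.65^2 = 0.4225.
V^2/(2g) = 0.4225 / 19.62 = 0.0215 m.
h_m = 5.28 * 0.0215 = 0.1137 m.

0.1137


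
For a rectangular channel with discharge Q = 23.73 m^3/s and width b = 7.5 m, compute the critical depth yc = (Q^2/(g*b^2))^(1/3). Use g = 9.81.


Using yc = (Q^2 / (g * b^2))^(1/3):
Q^2 = 23.73^2 = 563.11.
g * b^2 = 9.81 * 7.5^2 = 9.81 * 56.25 = 551.81.
Q^2 / (g*b^2) = 563.11 / 551.81 = 1.0205.
yc = 1.0205^(1/3) = 1.0068 m.

1.0068


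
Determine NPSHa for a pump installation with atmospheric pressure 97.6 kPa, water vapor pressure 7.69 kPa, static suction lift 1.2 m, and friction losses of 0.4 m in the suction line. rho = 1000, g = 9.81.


NPSHa = p_atm/(rho*g) - z_s - hf_s - p_vap/(rho*g).
p_atm/(rho*g) = 97.6*1000 / (1000*9.81) = 9.949 m.
p_vap/(rho*g) = 7.69*1000 / (1000*9.81) = 0.784 m.
NPSHa = 9.949 - 1.2 - 0.4 - 0.784
      = 7.57 m.

7.57


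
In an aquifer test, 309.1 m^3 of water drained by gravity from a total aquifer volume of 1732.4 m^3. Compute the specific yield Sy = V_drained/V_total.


Specific yield Sy = Volume drained / Total volume.
Sy = 309.1 / 1732.4
   = 0.1784.

0.1784


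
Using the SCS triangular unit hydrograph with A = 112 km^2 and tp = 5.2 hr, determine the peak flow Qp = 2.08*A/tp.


SCS formula: Qp = 2.08 * A / tp.
Qp = 2.08 * 112 / 5.2
   = 232.96 / 5.2
   = 44.8 m^3/s per cm.

44.8


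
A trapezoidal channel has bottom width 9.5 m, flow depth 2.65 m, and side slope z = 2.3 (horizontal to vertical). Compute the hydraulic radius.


For a trapezoidal section with side slope z:
A = (b + z*y)*y = (9.5 + 2.3*2.65)*2.65 = 41.327 m^2.
P = b + 2*y*sqrt(1 + z^2) = 9.5 + 2*2.65*sqrt(1 + 2.3^2) = 22.792 m.
R = A/P = 41.327 / 22.792 = 1.8132 m.

1.8132


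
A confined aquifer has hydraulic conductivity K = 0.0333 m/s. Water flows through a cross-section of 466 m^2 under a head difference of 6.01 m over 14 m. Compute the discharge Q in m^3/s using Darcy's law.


Darcy's law: Q = K * A * i, where i = dh/L.
Hydraulic gradient i = 6.01 / 14 = 0.429286.
Q = 0.0333 * 466 * 0.429286
  = 6.6616 m^3/s.

6.6616


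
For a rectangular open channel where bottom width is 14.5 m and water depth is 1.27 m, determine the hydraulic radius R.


For a rectangular section:
Flow area A = b * y = 14.5 * 1.27 = 18.41 m^2.
Wetted perimeter P = b + 2y = 14.5 + 2*1.27 = 17.04 m.
Hydraulic radius R = A/P = 18.41 / 17.04 = 1.0807 m.

1.0807


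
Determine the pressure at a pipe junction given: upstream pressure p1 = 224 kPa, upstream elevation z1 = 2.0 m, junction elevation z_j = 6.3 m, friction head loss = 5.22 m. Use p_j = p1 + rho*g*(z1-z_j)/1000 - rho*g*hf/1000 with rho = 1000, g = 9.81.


Junction pressure: p_j = p1 + rho*g*(z1 - z_j)/1000 - rho*g*hf/1000.
Elevation term = 1000*9.81*(2.0 - 6.3)/1000 = -42.183 kPa.
Friction term = 1000*9.81*5.22/1000 = 51.208 kPa.
p_j = 224 + -42.183 - 51.208 = 130.61 kPa.

130.61


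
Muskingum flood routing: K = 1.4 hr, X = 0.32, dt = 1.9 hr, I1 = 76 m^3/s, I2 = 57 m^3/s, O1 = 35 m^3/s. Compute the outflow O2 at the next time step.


Muskingum coefficients:
denom = 2*K*(1-X) + dt = 2*1.4*(1-0.32) + 1.9 = 3.804.
C0 = (dt - 2*K*X)/denom = (1.9 - 2*1.4*0.32)/3.804 = 0.2639.
C1 = (dt + 2*K*X)/denom = (1.9 + 2*1.4*0.32)/3.804 = 0.735.
C2 = (2*K*(1-X) - dt)/denom = 0.0011.
O2 = C0*I2 + C1*I1 + C2*O1
   = 0.2639*57 + 0.735*76 + 0.0011*35
   = 70.94 m^3/s.

70.94


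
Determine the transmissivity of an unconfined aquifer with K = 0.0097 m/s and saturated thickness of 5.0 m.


Transmissivity is defined as T = K * h.
T = 0.0097 * 5.0
  = 0.0485 m^2/s.

0.0485


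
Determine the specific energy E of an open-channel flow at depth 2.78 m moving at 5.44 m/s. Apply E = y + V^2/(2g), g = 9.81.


Specific energy E = y + V^2/(2g).
Velocity head = V^2/(2g) = 5.44^2 / (2*9.81) = 29.5936 / 19.62 = 1.5083 m.
E = 2.78 + 1.5083 = 4.2883 m.

4.2883


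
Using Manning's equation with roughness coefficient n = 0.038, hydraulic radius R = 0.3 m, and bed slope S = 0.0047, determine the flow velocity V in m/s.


Manning's equation gives V = (1/n) * R^(2/3) * S^(1/2).
First, compute R^(2/3) = 0.3^(2/3) = 0.4481.
Next, S^(1/2) = 0.0047^(1/2) = 0.068557.
Then 1/n = 1/0.038 = 26.32.
V = 26.32 * 0.4481 * 0.068557 = 0.8085 m/s.

0.8085


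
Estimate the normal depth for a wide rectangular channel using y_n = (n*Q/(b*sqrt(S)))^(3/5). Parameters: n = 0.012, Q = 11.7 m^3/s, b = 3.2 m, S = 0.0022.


We use the wide-channel approximation y_n = (n*Q/(b*sqrt(S)))^(3/5).
sqrt(S) = sqrt(0.0022) = 0.046904.
Numerator: n*Q = 0.012 * 11.7 = 0.1404.
Denominator: b*sqrt(S) = 3.2 * 0.046904 = 0.150093.
arg = 0.9354.
y_n = 0.9354^(3/5) = 0.9607 m.

0.9607
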